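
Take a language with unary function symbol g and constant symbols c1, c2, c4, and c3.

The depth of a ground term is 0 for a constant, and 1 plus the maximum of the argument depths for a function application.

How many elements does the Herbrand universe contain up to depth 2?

If N_k denotes the number of depth-≤k ground terms, the 4 constants give N_0 = 4, and each function symbol of arity r contributes N_{k-1}^r new terms at level k: N_k = 4 + N_{k-1}.
N_0 = 4
N_1 = 4 + 4 = 8
N_2 = 4 + 8 = 12

12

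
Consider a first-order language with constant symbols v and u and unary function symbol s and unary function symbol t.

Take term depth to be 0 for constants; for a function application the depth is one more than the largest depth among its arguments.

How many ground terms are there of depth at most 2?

14

Let N_k count ground terms of depth at most k. Each non-constant term of depth ≤ k is some function symbol applied to depth-≤(k−1) arguments, giving N_k = 2 + N_{k-1} + N_{k-1}.
N_0 = 2
N_1 = 2 + 2 + 2 = 6
N_2 = 2 + 6 + 6 = 14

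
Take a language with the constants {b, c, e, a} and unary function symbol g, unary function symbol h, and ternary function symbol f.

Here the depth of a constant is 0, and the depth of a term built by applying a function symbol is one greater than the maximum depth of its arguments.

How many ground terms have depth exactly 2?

Count level by level. With function symbols g/1, h/1, f/3, the terms of depth ≤ k are the 4 constants together with each function applied to depth-≤(k−1) tuples, so N_k = 4 + N_{k-1} + N_{k-1} + N_{k-1}^3.
N_0 = 4
N_1 = 4 + 4 + 4 + 4^3 = 76
N_2 = 4 + 76 + 76 + 76^3 = 439132
Terms of depth exactly 2: N_2 − N_1 = 439132 − 76 = 439056.

439056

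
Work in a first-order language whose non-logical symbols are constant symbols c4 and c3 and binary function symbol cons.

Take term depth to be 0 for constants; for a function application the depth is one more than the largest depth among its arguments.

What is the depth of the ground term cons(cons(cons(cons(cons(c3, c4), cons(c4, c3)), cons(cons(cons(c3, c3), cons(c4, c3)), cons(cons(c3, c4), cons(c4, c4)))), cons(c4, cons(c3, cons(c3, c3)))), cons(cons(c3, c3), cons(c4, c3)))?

6

depth(cons(c3, c4)) = 1 + max(0, 0) = 1
depth(cons(c4, c3)) = 1 + max(0, 0) = 1
depth(cons(cons(c3, c4), cons(c4, c3))) = 1 + max(1, 1) = 2
depth(cons(c3, c3)) = 1 + max(0, 0) = 1
depth(cons(cons(c3, c3), cons(c4, c3))) = 1 + max(1, 1) = 2
depth(cons(c4, c4)) = 1 + max(0, 0) = 1
depth(cons(cons(c3, c4), cons(c4, c4))) = 1 + max(1, 1) = 2
depth(cons(cons(cons(c3, c3), cons(c4, c3)), cons(cons(c3, c4), cons(c4, c4)))) = 1 + max(2, 2) = 3
depth(cons(cons(cons(c3, c4), cons(c4, c3)), cons(cons(cons(c3, c3), cons(c4, c3)), cons(cons(c3, c4), cons(c4, c4))))) = 1 + max(2, 3) = 4
depth(cons(c3, cons(c3, c3))) = 1 + max(0, 1) = 2
depth(cons(c4, cons(c3, cons(c3, c3)))) = 1 + max(0, 2) = 3
depth(cons(cons(cons(cons(c3, c4), cons(c4, c3)), cons(cons(cons(c3, c3), cons(c4, c3)), cons(cons(c3, c4), cons(c4, c4)))), cons(c4, cons(c3, cons(c3, c3))))) = 1 + max(4, 3) = 5
depth(cons(cons(cons(cons(cons(c3, c4), cons(c4, c3)), cons(cons(cons(c3, c3), cons(c4, c3)), cons(cons(c3, c4), cons(c4, c4)))), cons(c4, cons(c3, cons(c3, c3)))), cons(cons(c3, c3), cons(c4, c3)))) = 1 + max(5, 2) = 6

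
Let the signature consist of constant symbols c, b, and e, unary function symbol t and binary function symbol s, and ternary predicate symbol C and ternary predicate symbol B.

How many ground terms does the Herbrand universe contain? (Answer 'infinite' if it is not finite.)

The signature has at least one function symbol (t, arity 1) and at least one constant (c).
Iterating t gives infinitely many distinct ground terms: c, t(c), t(t(c)), ...
So the Herbrand universe is infinite.

infinite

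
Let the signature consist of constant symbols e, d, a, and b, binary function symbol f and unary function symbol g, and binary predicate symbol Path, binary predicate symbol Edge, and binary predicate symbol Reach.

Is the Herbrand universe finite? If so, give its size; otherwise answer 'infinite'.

The signature has at least one function symbol (f, arity 2) and at least one constant (e).
Iterating f gives infinitely many distinct ground terms: e, f(e, e), f(f(e, e), f(e, e)), ...
So the Herbrand universe is infinite.

infinite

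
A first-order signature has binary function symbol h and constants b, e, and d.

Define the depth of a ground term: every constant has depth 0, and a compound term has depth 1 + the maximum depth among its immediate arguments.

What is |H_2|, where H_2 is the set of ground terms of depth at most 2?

147

If N_k denotes the number of depth-≤k ground terms, the 3 constants give N_0 = 3, and each function symbol of arity r contributes N_{k-1}^r new terms at level k: N_k = 3 + N_{k-1}^2.
N_0 = 3
N_1 = 3 + 3^2 = 12
N_2 = 3 + 12^2 = 147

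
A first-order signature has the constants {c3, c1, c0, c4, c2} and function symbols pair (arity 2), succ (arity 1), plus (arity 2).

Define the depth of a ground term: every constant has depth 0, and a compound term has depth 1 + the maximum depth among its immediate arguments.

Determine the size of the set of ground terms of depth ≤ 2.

7265

Count level by level. With function symbols pair/2, succ/1, plus/2, the terms of depth ≤ k are the 5 constants together with each function applied to depth-≤(k−1) tuples, so N_k = 5 + N_{k-1}^2 + N_{k-1} + N_{k-1}^2.
N_0 = 5
N_1 = 5 + 5^2 + 5 + 5^2 = 60
N_2 = 5 + 60^2 + 60 + 60^2 = 7265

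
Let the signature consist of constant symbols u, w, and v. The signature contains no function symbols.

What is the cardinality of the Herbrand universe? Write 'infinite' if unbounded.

3

There are no function symbols, so every ground term is one of the 3 constants.
The Herbrand universe is {u, w, v}, which is finite with 3 elements.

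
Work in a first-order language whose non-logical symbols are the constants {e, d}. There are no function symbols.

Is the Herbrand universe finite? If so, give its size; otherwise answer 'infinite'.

There are no function symbols, so every ground term is one of the 2 constants.
The Herbrand universe is {e, d}, which is finite with 2 elements.

2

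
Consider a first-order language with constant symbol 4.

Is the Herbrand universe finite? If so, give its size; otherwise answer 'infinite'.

There are no function symbols, so the only ground term is the single constant.
The Herbrand universe is {4}, finite with 1 element.

1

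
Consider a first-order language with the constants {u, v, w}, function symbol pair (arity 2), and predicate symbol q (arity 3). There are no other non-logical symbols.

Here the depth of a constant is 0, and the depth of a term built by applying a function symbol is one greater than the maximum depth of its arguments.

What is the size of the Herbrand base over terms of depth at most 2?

First count ground terms of depth ≤ 2.
Count level by level. With function symbols pair/2, the terms of depth ≤ k are the 3 constants together with each function applied to depth-≤(k−1) tuples, so N_k = 3 + N_{k-1}^2.
N_0 = 3
N_1 = 3 + 3^2 = 12
N_2 = 3 + 12^2 = 147
So |H| = 147.
A ground atom is a predicate applied to a tuple of terms from H, so the count is the sum over predicates of |H|^arity:
  q: 147^3 = 3176523
Total ground atoms: 3176523.

3176523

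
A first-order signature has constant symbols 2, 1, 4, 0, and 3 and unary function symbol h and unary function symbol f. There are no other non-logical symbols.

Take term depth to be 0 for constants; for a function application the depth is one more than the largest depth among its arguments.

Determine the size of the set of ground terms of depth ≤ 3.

75

Let N_k count ground terms of depth at most k. Each non-constant term of depth ≤ k is some function symbol applied to depth-≤(k−1) arguments, giving N_k = 5 + N_{k-1} + N_{k-1}.
N_0 = 5
N_1 = 5 + 5 + 5 = 15
N_2 = 5 + 15 + 15 = 35
N_3 = 5 + 35 + 35 = 75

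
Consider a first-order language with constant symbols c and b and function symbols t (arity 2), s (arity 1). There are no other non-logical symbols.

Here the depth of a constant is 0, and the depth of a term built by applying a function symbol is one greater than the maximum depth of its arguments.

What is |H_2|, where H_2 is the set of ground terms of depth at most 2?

If N_k denotes the number of depth-≤k ground terms, the 2 constants give N_0 = 2, and each function symbol of arity r contributes N_{k-1}^r new terms at level k: N_k = 2 + N_{k-1}^2 + N_{k-1}.
N_0 = 2
N_1 = 2 + 2^2 + 2 = 8
N_2 = 2 + 8^2 + 8 = 74

74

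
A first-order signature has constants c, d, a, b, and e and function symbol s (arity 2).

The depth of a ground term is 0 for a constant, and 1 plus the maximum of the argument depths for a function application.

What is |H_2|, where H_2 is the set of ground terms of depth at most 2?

905

Write N_k for the number of ground terms of depth ≤ k. A term of depth ≤ k is either a constant or a function symbol applied to arguments of depth ≤ k−1, so N_k = 5 + N_{k-1}^2.
N_0 = 5
N_1 = 5 + 5^2 = 30
N_2 = 5 + 30^2 = 905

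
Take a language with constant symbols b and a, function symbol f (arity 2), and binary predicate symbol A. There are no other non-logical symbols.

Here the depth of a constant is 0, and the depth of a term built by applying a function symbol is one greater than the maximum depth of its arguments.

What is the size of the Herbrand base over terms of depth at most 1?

36

First count ground terms of depth ≤ 1.
Let N_k = |{terms of depth ≤ k}|. Then N_0 = 2 and N_k = 2 + N_{k-1}^2 for k ≥ 1 (one summand per function symbol, arity giving the exponent).
N_0 = 2
N_1 = 2 + 2^2 = 6
So |H| = 6.
A ground atom is a predicate applied to a tuple of terms from H, so the count is the sum over predicates of |H|^arity:
  A: 6^2 = 36
Total ground atoms: 36.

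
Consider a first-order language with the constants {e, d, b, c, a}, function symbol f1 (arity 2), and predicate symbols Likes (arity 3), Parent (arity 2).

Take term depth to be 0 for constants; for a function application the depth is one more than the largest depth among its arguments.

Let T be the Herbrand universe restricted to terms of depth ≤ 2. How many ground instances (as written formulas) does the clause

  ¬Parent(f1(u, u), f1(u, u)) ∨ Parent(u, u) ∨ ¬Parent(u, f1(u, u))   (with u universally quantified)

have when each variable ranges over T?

905

Ground terms of depth ≤ 2:
  If N_k denotes the number of depth-≤k ground terms, the 5 constants give N_0 = 5, and each function symbol of arity r contributes N_{k-1}^r new terms at level k: N_k = 5 + N_{k-1}^2.
  N_0 = 5
  N_1 = 5 + 5^2 = 30
  N_2 = 5 + 30^2 = 905
So there are 905 ground terms available for substitution.
There is 1 variable to instantiate (u),  occurring in at least one literal, so different choices give different ground instances.
Number of ground instances = 905.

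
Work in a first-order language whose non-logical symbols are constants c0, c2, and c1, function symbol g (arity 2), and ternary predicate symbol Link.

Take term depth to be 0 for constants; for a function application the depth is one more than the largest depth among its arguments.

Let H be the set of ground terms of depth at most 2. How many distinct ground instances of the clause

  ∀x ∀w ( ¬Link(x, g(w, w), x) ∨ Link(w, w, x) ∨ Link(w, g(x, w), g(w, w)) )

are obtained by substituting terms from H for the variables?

Ground terms of depth ≤ 2:
  Let N_k = |{terms of depth ≤ k}|. Then N_0 = 3 and N_k = 3 + N_{k-1}^2 for k ≥ 1 (one summand per function symbol, arity giving the exponent).
  N_0 = 3
  N_1 = 3 + 3^2 = 12
  N_2 = 3 + 12^2 = 147
So there are 147 ground terms available for substitution.
The body mentions every one of the 2 quantified variables; since ground terms form a free algebra, no two substitutions collapse to the same formula.
Number of ground instances = 147^2 = 21609.

21609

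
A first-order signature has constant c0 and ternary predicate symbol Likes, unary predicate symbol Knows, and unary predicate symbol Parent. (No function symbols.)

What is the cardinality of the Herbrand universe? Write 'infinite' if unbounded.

1

There are no function symbols, so the only ground term is the single constant.
The Herbrand universe is {c0}, finite with 1 element.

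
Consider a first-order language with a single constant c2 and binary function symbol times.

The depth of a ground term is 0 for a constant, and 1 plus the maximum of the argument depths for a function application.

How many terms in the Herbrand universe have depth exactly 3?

Let N_k = |{terms of depth ≤ k}|. Then N_0 = 1 and N_k = 1 + N_{k-1}^2 for k ≥ 1 (one summand per function symbol, arity giving the exponent).
N_0 = 1
N_1 = 1 + 1^2 = 2
N_2 = 1 + 2^2 = 5
N_3 = 1 + 5^2 = 26
Terms of depth exactly 3: N_3 − N_2 = 26 − 5 = 21.

21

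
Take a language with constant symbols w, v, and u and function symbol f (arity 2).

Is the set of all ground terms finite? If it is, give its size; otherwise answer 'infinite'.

infinite

The signature has at least one function symbol (f, arity 2) and at least one constant (w).
Iterating f gives infinitely many distinct ground terms: w, f(w, w), f(f(w, w), f(w, w)), ...
So the Herbrand universe is infinite.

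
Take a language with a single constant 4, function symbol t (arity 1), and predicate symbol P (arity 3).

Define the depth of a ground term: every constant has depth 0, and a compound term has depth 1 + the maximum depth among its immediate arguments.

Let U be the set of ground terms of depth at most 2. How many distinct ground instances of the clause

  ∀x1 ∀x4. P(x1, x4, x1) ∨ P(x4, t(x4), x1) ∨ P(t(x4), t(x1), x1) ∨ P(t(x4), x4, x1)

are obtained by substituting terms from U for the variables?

Ground terms of depth ≤ 2:
  Let N_k = |{terms of depth ≤ k}|. Then N_0 = 1 and N_k = 1 + N_{k-1} for k ≥ 1 (one summand per function symbol, arity giving the exponent).
  N_0 = 1
  N_1 = 1 + 1 = 2
  N_2 = 1 + 2 = 3
  Explicitly: 4, t(4), t(t(4)).
So there are 3 ground terms available for substitution.
There are 2 variables to instantiate (x1, x4), each occurring in at least one literal, so different choices give different ground instances.
Number of ground instances = 3^2 = 9.

9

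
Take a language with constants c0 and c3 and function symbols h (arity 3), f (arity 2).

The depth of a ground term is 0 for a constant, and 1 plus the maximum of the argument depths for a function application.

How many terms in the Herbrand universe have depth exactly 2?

2928

If N_k denotes the number of depth-≤k ground terms, the 2 constants give N_0 = 2, and each function symbol of arity r contributes N_{k-1}^r new terms at level k: N_k = 2 + N_{k-1}^3 + N_{k-1}^2.
N_0 = 2
N_1 = 2 + 2^3 + 2^2 = 14
N_2 = 2 + 14^3 + 14^2 = 2942
Terms of depth exactly 2: N_2 − N_1 = 2942 − 14 = 2928.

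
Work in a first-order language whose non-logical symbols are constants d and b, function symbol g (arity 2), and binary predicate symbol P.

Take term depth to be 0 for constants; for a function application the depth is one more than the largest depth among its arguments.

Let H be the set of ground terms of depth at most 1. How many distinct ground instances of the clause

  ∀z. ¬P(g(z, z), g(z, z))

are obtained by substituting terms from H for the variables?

6

Ground terms of depth ≤ 1:
  Let N_k = |{terms of depth ≤ k}|. Then N_0 = 2 and N_k = 2 + N_{k-1}^2 for k ≥ 1 (one summand per function symbol, arity giving the exponent).
  N_0 = 2
  N_1 = 2 + 2^2 = 6
  Explicitly: d, b, g(d, d), g(d, b), g(b, d), g(b, b).
So there are 6 ground terms available for substitution.
The variable z ranges independently over the available ground terms, and distinct assignments produce distinct instances.
Number of ground instances = 6.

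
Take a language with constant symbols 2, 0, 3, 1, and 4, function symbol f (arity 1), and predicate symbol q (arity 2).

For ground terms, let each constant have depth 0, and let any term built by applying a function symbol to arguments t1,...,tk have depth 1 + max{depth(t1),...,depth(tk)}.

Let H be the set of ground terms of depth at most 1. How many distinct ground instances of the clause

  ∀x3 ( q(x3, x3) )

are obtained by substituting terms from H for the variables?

Ground terms of depth ≤ 1:
  Write N_k for the number of ground terms of depth ≤ k. A term of depth ≤ k is either a constant or a function symbol applied to arguments of depth ≤ k−1, so N_k = 5 + N_{k-1}.
  N_0 = 5
  N_1 = 5 + 5 = 10
  Explicitly: 2, 0, 3, 1, 4, f(2), f(0), f(3), f(1), f(4).
So there are 10 ground terms available for substitution.
The variable x3 ranges independently over the available ground terms, and distinct assignments produce distinct instances.
Number of ground instances = 10.

10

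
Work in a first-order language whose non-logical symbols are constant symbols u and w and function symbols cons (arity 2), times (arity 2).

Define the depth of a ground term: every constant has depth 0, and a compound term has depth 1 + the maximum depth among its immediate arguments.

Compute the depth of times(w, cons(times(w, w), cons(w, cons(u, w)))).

4

depth(times(w, w)) = 1 + max(0, 0) = 1
depth(cons(u, w)) = 1 + max(0, 0) = 1
depth(cons(w, cons(u, w))) = 1 + max(0, 1) = 2
depth(cons(times(w, w), cons(w, cons(u, w)))) = 1 + max(1, 2) = 3
depth(times(w, cons(times(w, w), cons(w, cons(u, w))))) = 1 + max(0, 3) = 4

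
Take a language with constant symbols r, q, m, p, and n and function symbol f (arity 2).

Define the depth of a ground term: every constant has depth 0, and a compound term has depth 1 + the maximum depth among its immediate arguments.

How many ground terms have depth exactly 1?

Let N_k count ground terms of depth at most k. Each non-constant term of depth ≤ k is some function symbol applied to depth-≤(k−1) arguments, giving N_k = 5 + N_{k-1}^2.
N_0 = 5
N_1 = 5 + 5^2 = 30
Terms of depth exactly 1: N_1 − N_0 = 30 − 5 = 25.

25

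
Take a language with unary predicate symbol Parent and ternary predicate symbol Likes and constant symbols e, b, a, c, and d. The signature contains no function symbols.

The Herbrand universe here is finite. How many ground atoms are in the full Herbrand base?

130

With no function symbols, the Herbrand universe is just the 5 constants.
Ground atoms per predicate: Parent: 5, Likes: 5^3 = 125.
Herbrand base size = 5 + 125 = 130.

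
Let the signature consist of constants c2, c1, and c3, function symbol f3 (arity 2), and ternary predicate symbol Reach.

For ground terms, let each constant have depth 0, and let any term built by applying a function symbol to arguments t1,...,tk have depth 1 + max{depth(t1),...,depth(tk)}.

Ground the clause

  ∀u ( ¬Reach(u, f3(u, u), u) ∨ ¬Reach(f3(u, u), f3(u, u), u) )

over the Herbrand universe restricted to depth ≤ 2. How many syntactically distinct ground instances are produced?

Ground terms of depth ≤ 2:
  Let N_k count ground terms of depth at most k. Each non-constant term of depth ≤ k is some function symbol applied to depth-≤(k−1) arguments, giving N_k = 3 + N_{k-1}^2.
  N_0 = 3
  N_1 = 3 + 3^2 = 12
  N_2 = 3 + 12^2 = 147
So there are 147 ground terms available for substitution.
The clause has 1 distinct variable (u), which appears in the body. In the free term algebra distinct substitutions yield syntactically distinct ground instances.
Number of ground instances = 147.

147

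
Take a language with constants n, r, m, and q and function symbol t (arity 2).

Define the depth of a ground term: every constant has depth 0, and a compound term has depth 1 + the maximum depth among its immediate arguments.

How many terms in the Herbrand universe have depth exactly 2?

Let N_k count ground terms of depth at most k. Each non-constant term of depth ≤ k is some function symbol applied to depth-≤(k−1) arguments, giving N_k = 4 + N_{k-1}^2.
N_0 = 4
N_1 = 4 + 4^2 = 20
N_2 = 4 + 20^2 = 404
Terms of depth exactly 2: N_2 − N_1 = 404 − 20 = 384.

384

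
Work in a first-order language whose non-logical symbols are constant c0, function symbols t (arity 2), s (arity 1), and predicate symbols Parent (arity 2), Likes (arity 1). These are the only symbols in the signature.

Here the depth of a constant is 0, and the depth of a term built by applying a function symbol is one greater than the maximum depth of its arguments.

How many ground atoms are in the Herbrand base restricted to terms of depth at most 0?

First count ground terms of depth ≤ 0.
Let N_k count ground terms of depth at most k. Each non-constant term of depth ≤ k is some function symbol applied to depth-≤(k−1) arguments, giving N_k = 1 + N_{k-1}^2 + N_{k-1}.
N_0 = 1
So |H| = 1.
For each predicate symbol, the number of ground atoms is |H| raised to its arity; summing:
  Parent: 1^2 = 1;  Likes: 1
Total ground atoms: 1 + 1 = 2.

2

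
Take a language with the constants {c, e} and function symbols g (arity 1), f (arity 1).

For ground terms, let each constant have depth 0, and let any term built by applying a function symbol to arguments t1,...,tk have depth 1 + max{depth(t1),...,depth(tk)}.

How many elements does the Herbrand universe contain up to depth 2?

Write N_k for the number of ground terms of depth ≤ k. A term of depth ≤ k is either a constant or a function symbol applied to arguments of depth ≤ k−1, so N_k = 2 + N_{k-1} + N_{k-1}.
N_0 = 2
N_1 = 2 + 2 + 2 = 6
N_2 = 2 + 6 + 6 = 14

14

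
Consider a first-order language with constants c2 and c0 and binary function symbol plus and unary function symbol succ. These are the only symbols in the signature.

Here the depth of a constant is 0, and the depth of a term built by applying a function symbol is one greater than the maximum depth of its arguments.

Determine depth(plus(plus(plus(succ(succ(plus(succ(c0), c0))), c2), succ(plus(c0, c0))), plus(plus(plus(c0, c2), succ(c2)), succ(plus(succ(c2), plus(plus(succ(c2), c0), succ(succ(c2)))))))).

depth(succ(c0)) = 1 + depth(c0) = 1 + 0 = 1
depth(plus(succ(c0), c0)) = 1 + max(1, 0) = 2
depth(succ(plus(succ(c0), c0))) = 1 + depth(plus(succ(c0), c0)) = 1 + 2 = 3
depth(succ(succ(plus(succ(c0), c0)))) = 1 + depth(succ(plus(succ(c0), c0))) = 1 + 3 = 4
depth(plus(succ(succ(plus(succ(c0), c0))), c2)) = 1 + max(4, 0) = 5
depth(plus(c0, c0)) = 1 + max(0, 0) = 1
depth(succ(plus(c0, c0))) = 1 + depth(plus(c0, c0)) = 1 + 1 = 2
depth(plus(plus(succ(succ(plus(succ(c0), c0))), c2), succ(plus(c0, c0)))) = 1 + max(5, 2) = 6
depth(plus(c0, c2)) = 1 + max(0, 0) = 1
depth(succ(c2)) = 1 + depth(c2) = 1 + 0 = 1
depth(plus(plus(c0, c2), succ(c2))) = 1 + max(1, 1) = 2
depth(plus(succ(c2), c0)) = 1 + max(1, 0) = 2
depth(succ(succ(c2))) = 1 + depth(succ(c2)) = 1 + 1 = 2
depth(plus(plus(succ(c2), c0), succ(succ(c2)))) = 1 + max(2, 2) = 3
depth(plus(succ(c2), plus(plus(succ(c2), c0), succ(succ(c2))))) = 1 + max(1, 3) = 4
depth(succ(plus(succ(c2), plus(plus(succ(c2), c0), succ(succ(c2)))))) = 1 + depth(plus(succ(c2), plus(plus(succ(c2), c0), succ(succ(c2))))) = 1 + 4 = 5
depth(plus(plus(plus(c0, c2), succ(c2)), succ(plus(succ(c2), plus(plus(succ(c2), c0), succ(succ(c2))))))) = 1 + max(2, 5) = 6
depth(plus(plus(plus(succ(succ(plus(succ(c0), c0))), c2), succ(plus(c0, c0))), plus(plus(plus(c0, c2), succ(c2)), succ(plus(succ(c2), plus(plus(succ(c2), c0), succ(succ(c2)))))))) = 1 + max(6, 6) = 7

7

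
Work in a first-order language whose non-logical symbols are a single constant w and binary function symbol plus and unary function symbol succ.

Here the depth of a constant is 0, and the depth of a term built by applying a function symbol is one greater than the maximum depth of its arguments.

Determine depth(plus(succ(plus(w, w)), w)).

3

depth(plus(w, w)) = 1 + max(0, 0) = 1
depth(succ(plus(w, w))) = 1 + depth(plus(w, w)) = 1 + 1 = 2
depth(plus(succ(plus(w, w)), w)) = 1 + max(2, 0) = 3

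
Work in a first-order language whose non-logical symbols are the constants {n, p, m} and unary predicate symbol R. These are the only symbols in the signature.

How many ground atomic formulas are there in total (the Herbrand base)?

3

With no function symbols, the Herbrand universe is just the 3 constants.
Ground atoms per predicate: R: 3.
Herbrand base size = 3 = 3.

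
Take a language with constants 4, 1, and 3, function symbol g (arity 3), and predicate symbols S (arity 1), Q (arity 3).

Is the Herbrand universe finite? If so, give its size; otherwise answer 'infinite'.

infinite

The signature has at least one function symbol (g, arity 3) and at least one constant (4).
Iterating g gives infinitely many distinct ground terms: 4, g(4, 4, 4), g(g(4, 4, 4), g(4, 4, 4), g(4, 4, 4)), ...
So the Herbrand universe is infinite.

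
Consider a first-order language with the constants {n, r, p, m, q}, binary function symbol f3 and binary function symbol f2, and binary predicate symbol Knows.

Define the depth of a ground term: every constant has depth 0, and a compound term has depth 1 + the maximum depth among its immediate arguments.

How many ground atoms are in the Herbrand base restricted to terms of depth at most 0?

First count ground terms of depth ≤ 0.
Let N_k count ground terms of depth at most k. Each non-constant term of depth ≤ k is some function symbol applied to depth-≤(k−1) arguments, giving N_k = 5 + N_{k-1}^2 + N_{k-1}^2.
N_0 = 5
Explicitly: n, r, p, m, q.
So |H| = 5.
Ground atoms are formed by filling each argument slot of a predicate with a term from H, so an r-ary predicate gives |H|^r atoms:
  Knows: 5^2 = 25
Total ground atoms: 25.

25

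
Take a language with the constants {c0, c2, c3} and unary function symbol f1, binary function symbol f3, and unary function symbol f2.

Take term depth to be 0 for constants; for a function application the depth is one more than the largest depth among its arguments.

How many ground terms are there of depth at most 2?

363

Let N_k count ground terms of depth at most k. Each non-constant term of depth ≤ k is some function symbol applied to depth-≤(k−1) arguments, giving N_k = 3 + N_{k-1} + N_{k-1}^2 + N_{k-1}.
N_0 = 3
N_1 = 3 + 3 + 3^2 + 3 = 18
N_2 = 3 + 18 + 18^2 + 18 = 363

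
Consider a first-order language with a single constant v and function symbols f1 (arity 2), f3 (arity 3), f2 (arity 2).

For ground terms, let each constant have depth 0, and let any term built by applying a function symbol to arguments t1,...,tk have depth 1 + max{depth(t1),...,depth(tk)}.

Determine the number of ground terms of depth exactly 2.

Write N_k for the number of ground terms of depth ≤ k. A term of depth ≤ k is either a constant or a function symbol applied to arguments of depth ≤ k−1, so N_k = 1 + N_{k-1}^2 + N_{k-1}^3 + N_{k-1}^2.
N_0 = 1
N_1 = 1 + 1^2 + 1^3 + 1^2 = 4
N_2 = 1 + 4^2 + 4^3 + 4^2 = 97
Terms of depth exactly 2: N_2 − N_1 = 97 − 4 = 93.

93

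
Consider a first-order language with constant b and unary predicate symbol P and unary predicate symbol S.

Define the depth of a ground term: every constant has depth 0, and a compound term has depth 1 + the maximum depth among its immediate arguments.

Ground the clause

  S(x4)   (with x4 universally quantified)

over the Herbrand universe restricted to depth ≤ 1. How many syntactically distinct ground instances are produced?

Ground terms of depth ≤ 1:
  With no function symbols every ground term is a constant, so there is exactly 1 ground term at every depth bound.
  N_0 = 1
  N_1 = 1
  Explicitly: b.
So there is exactly 1 ground term available for substitution.
The body mentions the single quantified variable x4; since ground terms form a free algebra, no two substitutions collapse to the same formula.
Number of ground instances = 1.

1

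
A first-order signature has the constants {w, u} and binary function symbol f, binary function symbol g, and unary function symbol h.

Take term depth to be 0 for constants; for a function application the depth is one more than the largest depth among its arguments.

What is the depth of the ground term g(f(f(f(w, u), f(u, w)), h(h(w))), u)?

4

depth(f(w, u)) = 1 + max(0, 0) = 1
depth(f(u, w)) = 1 + max(0, 0) = 1
depth(f(f(w, u), f(u, w))) = 1 + max(1, 1) = 2
depth(h(w)) = 1 + depth(w) = 1 + 0 = 1
depth(h(h(w))) = 1 + depth(h(w)) = 1 + 1 = 2
depth(f(f(f(w, u), f(u, w)), h(h(w)))) = 1 + max(2, 2) = 3
depth(g(f(f(f(w, u), f(u, w)), h(h(w))), u)) = 1 + max(3, 0) = 4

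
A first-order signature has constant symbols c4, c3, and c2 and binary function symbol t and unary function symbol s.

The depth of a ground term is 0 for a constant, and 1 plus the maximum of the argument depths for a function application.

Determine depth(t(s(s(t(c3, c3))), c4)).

depth(t(c3, c3)) = 1 + max(0, 0) = 1
depth(s(t(c3, c3))) = 1 + depth(t(c3, c3)) = 1 + 1 = 2
depth(s(s(t(c3, c3)))) = 1 + depth(s(t(c3, c3))) = 1 + 2 = 3
depth(t(s(s(t(c3, c3))), c4)) = 1 + max(3, 0) = 4

4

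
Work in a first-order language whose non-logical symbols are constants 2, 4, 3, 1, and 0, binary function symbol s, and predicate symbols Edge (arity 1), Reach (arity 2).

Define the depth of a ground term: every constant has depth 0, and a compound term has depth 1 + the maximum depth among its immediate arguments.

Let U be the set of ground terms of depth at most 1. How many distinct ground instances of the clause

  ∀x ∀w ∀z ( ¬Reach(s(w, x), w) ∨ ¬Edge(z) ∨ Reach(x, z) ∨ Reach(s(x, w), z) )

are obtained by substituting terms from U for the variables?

Ground terms of depth ≤ 1:
  Let N_k count ground terms of depth at most k. Each non-constant term of depth ≤ k is some function symbol applied to depth-≤(k−1) arguments, giving N_k = 5 + N_{k-1}^2.
  N_0 = 5
  N_1 = 5 + 5^2 = 30
So there are 30 ground terms available for substitution.
Each of x, w, z ranges independently over the available ground terms, and distinct assignments produce distinct instances.
Number of ground instances = 30^3 = 27000.

27000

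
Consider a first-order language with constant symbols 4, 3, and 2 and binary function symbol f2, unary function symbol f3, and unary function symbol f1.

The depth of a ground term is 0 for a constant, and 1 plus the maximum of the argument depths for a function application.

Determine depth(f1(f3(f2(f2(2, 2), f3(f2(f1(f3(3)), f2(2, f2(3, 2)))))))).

depth(f2(2, 2)) = 1 + max(0, 0) = 1
depth(f3(3)) = 1 + depth(3) = 1 + 0 = 1
depth(f1(f3(3))) = 1 + depth(f3(3)) = 1 + 1 = 2
depth(f2(3, 2)) = 1 + max(0, 0) = 1
depth(f2(2, f2(3, 2))) = 1 + max(0, 1) = 2
depth(f2(f1(f3(3)), f2(2, f2(3, 2)))) = 1 + max(2, 2) = 3
depth(f3(f2(f1(f3(3)), f2(2, f2(3, 2))))) = 1 + depth(f2(f1(f3(3)), f2(2, f2(3, 2)))) = 1 + 3 = 4
depth(f2(f2(2, 2), f3(f2(f1(f3(3)), f2(2, f2(3, 2)))))) = 1 + max(1, 4) = 5
depth(f3(f2(f2(2, 2), f3(f2(f1(f3(3)), f2(2, f2(3, 2))))))) = 1 + depth(f2(f2(2, 2), f3(f2(f1(f3(3)), f2(2, f2(3, 2)))))) = 1 + 5 = 6
depth(f1(f3(f2(f2(2, 2), f3(f2(f1(f3(3)), f2(2, f2(3, 2)))))))) = 1 + depth(f3(f2(f2(2, 2), f3(f2(f1(f3(3)), f2(2, f2(3, 2))))))) = 1 + 6 = 7

7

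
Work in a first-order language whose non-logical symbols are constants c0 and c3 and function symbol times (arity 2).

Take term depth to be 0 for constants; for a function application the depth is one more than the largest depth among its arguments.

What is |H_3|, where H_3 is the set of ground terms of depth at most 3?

Let N_k count ground terms of depth at most k. Each non-constant term of depth ≤ k is some function symbol applied to depth-≤(k−1) arguments, giving N_k = 2 + N_{k-1}^2.
N_0 = 2
N_1 = 2 + 2^2 = 6
N_2 = 2 + 6^2 = 38
N_3 = 2 + 38^2 = 1446

1446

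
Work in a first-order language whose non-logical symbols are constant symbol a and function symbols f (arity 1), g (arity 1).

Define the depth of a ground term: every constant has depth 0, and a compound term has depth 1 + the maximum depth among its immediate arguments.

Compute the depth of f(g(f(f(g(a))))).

depth(g(a)) = 1 + depth(a) = 1 + 0 = 1
depth(f(g(a))) = 1 + depth(g(a)) = 1 + 1 = 2
depth(f(f(g(a)))) = 1 + depth(f(g(a))) = 1 + 2 = 3
depth(g(f(f(g(a))))) = 1 + depth(f(f(g(a)))) = 1 + 3 = 4
depth(f(g(f(f(g(a)))))) = 1 + depth(g(f(f(g(a))))) = 1 + 4 = 5

5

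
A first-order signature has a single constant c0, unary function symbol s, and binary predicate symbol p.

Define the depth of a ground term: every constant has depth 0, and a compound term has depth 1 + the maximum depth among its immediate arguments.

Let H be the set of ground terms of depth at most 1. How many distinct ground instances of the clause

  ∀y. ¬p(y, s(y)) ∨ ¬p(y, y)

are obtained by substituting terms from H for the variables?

2

Ground terms of depth ≤ 1:
  If N_k denotes the number of depth-≤k ground terms, the 1 constant gives N_0 = 1, and each function symbol of arity r contributes N_{k-1}^r new terms at level k: N_k = 1 + N_{k-1}.
  N_0 = 1
  N_1 = 1 + 1 = 2
  Explicitly: c0, s(c0).
So there are 2 ground terms available for substitution.
The clause has 1 distinct variable (y), which appears in the body. In the free term algebra distinct substitutions yield syntactically distinct ground instances.
Number of ground instances = 2.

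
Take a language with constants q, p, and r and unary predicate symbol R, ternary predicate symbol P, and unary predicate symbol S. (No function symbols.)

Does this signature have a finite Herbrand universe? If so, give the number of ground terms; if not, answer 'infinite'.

3

There are no function symbols, so every ground term is one of the 3 constants.
The Herbrand universe is {q, p, r}, which is finite with 3 elements.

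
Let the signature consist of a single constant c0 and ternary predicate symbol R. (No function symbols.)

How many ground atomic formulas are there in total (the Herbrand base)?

1

With no function symbols, the Herbrand universe is just the 1 constant.
Ground atoms per predicate: R: 1^3 = 1.
Herbrand base size = 1 = 1.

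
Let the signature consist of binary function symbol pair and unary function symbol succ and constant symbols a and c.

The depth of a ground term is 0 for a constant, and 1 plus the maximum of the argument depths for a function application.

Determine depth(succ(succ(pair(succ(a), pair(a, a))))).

4

depth(succ(a)) = 1 + depth(a) = 1 + 0 = 1
depth(pair(a, a)) = 1 + max(0, 0) = 1
depth(pair(succ(a), pair(a, a))) = 1 + max(1, 1) = 2
depth(succ(pair(succ(a), pair(a, a)))) = 1 + depth(pair(succ(a), pair(a, a))) = 1 + 2 = 3
depth(succ(succ(pair(succ(a), pair(a, a))))) = 1 + depth(succ(pair(succ(a), pair(a, a)))) = 1 + 3 = 4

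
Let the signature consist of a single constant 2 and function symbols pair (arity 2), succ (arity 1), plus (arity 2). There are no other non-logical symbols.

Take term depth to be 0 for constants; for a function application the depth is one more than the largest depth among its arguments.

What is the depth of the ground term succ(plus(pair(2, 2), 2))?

depth(pair(2, 2)) = 1 + max(0, 0) = 1
depth(plus(pair(2, 2), 2)) = 1 + max(1, 0) = 2
depth(succ(plus(pair(2, 2), 2))) = 1 + depth(plus(pair(2, 2), 2)) = 1 + 2 = 3

3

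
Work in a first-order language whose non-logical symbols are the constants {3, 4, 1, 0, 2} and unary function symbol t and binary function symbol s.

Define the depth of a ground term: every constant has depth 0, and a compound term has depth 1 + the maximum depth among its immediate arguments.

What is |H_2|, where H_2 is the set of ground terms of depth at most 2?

If N_k denotes the number of depth-≤k ground terms, the 5 constants give N_0 = 5, and each function symbol of arity r contributes N_{k-1}^r new terms at level k: N_k = 5 + N_{k-1} + N_{k-1}^2.
N_0 = 5
N_1 = 5 + 5 + 5^2 = 35
N_2 = 5 + 35 + 35^2 = 1265

1265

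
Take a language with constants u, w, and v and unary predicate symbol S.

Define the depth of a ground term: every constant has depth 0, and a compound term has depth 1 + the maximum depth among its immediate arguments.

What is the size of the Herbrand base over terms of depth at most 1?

First count ground terms of depth ≤ 1.
With no function symbols every ground term is a constant, so there are exactly 3 ground terms at every depth bound.
N_0 = 3
N_1 = 3
So |H| = 3.
Each predicate of arity r yields |H|^r ground atoms (one per choice of an r-tuple from H):
  S: 3
Total ground atoms: 3.

3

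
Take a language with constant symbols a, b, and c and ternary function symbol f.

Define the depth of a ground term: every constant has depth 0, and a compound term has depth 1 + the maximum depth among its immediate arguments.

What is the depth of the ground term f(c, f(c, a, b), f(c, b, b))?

depth(f(c, a, b)) = 1 + max(0, 0, 0) = 1
depth(f(c, b, b)) = 1 + max(0, 0, 0) = 1
depth(f(c, f(c, a, b), f(c, b, b))) = 1 + max(0, 1, 1) = 2

2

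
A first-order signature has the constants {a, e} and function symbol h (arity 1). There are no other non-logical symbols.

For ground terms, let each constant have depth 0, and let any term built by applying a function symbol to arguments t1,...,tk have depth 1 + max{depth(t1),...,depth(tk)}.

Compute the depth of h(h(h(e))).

depth(h(e)) = 1 + depth(e) = 1 + 0 = 1
depth(h(h(e))) = 1 + depth(h(e)) = 1 + 1 = 2
depth(h(h(h(e)))) = 1 + depth(h(h(e))) = 1 + 2 = 3

3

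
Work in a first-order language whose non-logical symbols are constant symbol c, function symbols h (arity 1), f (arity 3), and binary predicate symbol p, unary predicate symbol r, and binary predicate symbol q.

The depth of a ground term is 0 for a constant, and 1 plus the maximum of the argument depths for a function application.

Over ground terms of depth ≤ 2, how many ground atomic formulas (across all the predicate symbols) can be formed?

1953

First count ground terms of depth ≤ 2.
Write N_k for the number of ground terms of depth ≤ k. A term of depth ≤ k is either a constant or a function symbol applied to arguments of depth ≤ k−1, so N_k = 1 + N_{k-1} + N_{k-1}^3.
N_0 = 1
N_1 = 1 + 1 + 1^3 = 3
N_2 = 1 + 3 + 3^3 = 31
So |H| = 31.
A ground atom is a predicate applied to a tuple of terms from H, so the count is the sum over predicates of |H|^arity:
  p: 31^2 = 961;  r: 31;  q: 31^2 = 961
Total ground atoms: 961 + 31 + 961 = 1953.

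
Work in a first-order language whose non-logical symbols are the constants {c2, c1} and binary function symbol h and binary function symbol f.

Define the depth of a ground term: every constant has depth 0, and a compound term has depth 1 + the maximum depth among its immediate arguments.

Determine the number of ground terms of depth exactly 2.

Write N_k for the number of ground terms of depth ≤ k. A term of depth ≤ k is either a constant or a function symbol applied to arguments of depth ≤ k−1, so N_k = 2 + N_{k-1}^2 + N_{k-1}^2.
N_0 = 2
N_1 = 2 + 2^2 + 2^2 = 10
N_2 = 2 + 10^2 + 10^2 = 202
Terms of depth exactly 2: N_2 − N_1 = 202 − 10 = 192.

192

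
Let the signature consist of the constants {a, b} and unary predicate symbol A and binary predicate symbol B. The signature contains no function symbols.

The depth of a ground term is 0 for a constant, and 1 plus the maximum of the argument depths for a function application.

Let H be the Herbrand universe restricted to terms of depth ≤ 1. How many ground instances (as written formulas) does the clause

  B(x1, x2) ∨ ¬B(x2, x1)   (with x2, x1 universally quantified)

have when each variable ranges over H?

4

Ground terms of depth ≤ 1:
  With no function symbols every ground term is a constant, so there are exactly 2 ground terms at every depth bound.
  N_0 = 2
  N_1 = 2
  Explicitly: a, b.
So there are 2 ground terms available for substitution.
Each of x2, x1 ranges independently over the available ground terms, and distinct assignments produce distinct instances.
Number of ground instances = 2^2 = 4.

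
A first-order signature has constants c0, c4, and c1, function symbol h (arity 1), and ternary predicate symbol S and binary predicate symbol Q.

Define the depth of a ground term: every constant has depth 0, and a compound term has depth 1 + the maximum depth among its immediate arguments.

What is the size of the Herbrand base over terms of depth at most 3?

First count ground terms of depth ≤ 3.
If N_k denotes the number of depth-≤k ground terms, the 3 constants give N_0 = 3, and each function symbol of arity r contributes N_{k-1}^r new terms at level k: N_k = 3 + N_{k-1}.
N_0 = 3
N_1 = 3 + 3 = 6
N_2 = 3 + 6 = 9
N_3 = 3 + 9 = 12
Explicitly: c0, c4, c1, h(c0), h(c4), h(c1), h(h(c0)), h(h(c4)), h(h(c1)), h(h(h(c0))), h(h(h(c4))), h(h(h(c1))).
So |H| = 12.
Each predicate of arity r yields |H|^r ground atoms (one per choice of an r-tuple from H):
  S: 12^3 = 1728;  Q: 12^2 = 144
Total ground atoms: 1728 + 144 = 1872.

1872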